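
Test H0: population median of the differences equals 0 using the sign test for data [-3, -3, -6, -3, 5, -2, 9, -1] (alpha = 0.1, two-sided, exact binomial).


Step 1: Discard zero differences. Original n = 8; n_eff = number of nonzero differences = 8.
Nonzero differences (with sign): -3, -3, -6, -3, +5, -2, +9, -1
Step 2: Count signs: positive = 2, negative = 6.
Step 3: Under H0: P(positive) = 0.5, so the number of positives S ~ Bin(8, 0.5).
Step 4: Two-sided exact p-value = sum of Bin(8,0.5) probabilities at or below the observed probability = 0.289062.
Step 5: alpha = 0.1. fail to reject H0.

n_eff = 8, pos = 2, neg = 6, p = 0.289062, fail to reject H0.


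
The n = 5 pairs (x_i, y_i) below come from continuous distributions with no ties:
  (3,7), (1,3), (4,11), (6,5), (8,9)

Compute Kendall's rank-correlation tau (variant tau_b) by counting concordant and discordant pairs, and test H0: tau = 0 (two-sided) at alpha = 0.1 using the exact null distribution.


Step 1: Enumerate the 10 unordered pairs (i,j) with i<j and classify each by sign(x_j-x_i) * sign(y_j-y_i).
  (1,2):dx=-2,dy=-4->C; (1,3):dx=+1,dy=+4->C; (1,4):dx=+3,dy=-2->D; (1,5):dx=+5,dy=+2->C
  (2,3):dx=+3,dy=+8->C; (2,4):dx=+5,dy=+2->C; (2,5):dx=+7,dy=+6->C; (3,4):dx=+2,dy=-6->D
  (3,5):dx=+4,dy=-2->D; (4,5):dx=+2,dy=+4->C
Step 2: C = 7, D = 3, total pairs = 10.
Step 3: tau = (C - D)/(n(n-1)/2) = (7 - 3)/10 = 0.400000.
Step 4: Exact two-sided p-value (enumerate n! = 120 permutations of y under H0): p = 0.483333.
Step 5: alpha = 0.1. fail to reject H0.

tau_b = 0.4000 (C=7, D=3), p = 0.483333, fail to reject H0.


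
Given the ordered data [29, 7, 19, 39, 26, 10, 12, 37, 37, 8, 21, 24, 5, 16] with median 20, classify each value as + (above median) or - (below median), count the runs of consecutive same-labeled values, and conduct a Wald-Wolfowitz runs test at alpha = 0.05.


Step 1: Compute median = 20; label A = above, B = below.
Labels in order: ABBAABBAABAABB  (n_A = 7, n_B = 7)
Step 2: Count runs R = 8.
Step 3: Under H0 (random ordering), E[R] = 2*n_A*n_B/(n_A+n_B) + 1 = 2*7*7/14 + 1 = 8.0000.
        Var[R] = 2*n_A*n_B*(2*n_A*n_B - n_A - n_B) / ((n_A+n_B)^2 * (n_A+n_B-1)) = 8232/2548 = 3.2308.
        SD[R] = 1.7974.
Step 4: R = E[R], so z = 0 with no continuity correction.
Step 5: Two-sided p-value via normal approximation = 2*(1 - Phi(|z|)) = 1.000000.
Step 6: alpha = 0.05. fail to reject H0.

R = 8, z = 0.0000, p = 1.000000, fail to reject H0.


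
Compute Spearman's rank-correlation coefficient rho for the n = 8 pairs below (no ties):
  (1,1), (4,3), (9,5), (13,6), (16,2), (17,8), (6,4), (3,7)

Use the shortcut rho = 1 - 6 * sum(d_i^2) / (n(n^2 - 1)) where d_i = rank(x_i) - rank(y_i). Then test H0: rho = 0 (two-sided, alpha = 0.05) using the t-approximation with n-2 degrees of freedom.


Step 1: Rank x and y separately (midranks; no ties here).
rank(x): 1->1, 4->3, 9->5, 13->6, 16->7, 17->8, 6->4, 3->2
rank(y): 1->1, 3->3, 5->5, 6->6, 2->2, 8->8, 4->4, 7->7
Step 2: d_i = R_x(i) - R_y(i); compute d_i^2.
  (1-1)^2=0, (3-3)^2=0, (5-5)^2=0, (6-6)^2=0, (7-2)^2=25, (8-8)^2=0, (4-4)^2=0, (2-7)^2=25
sum(d^2) = 50.
Step 3: rho = 1 - 6*50 / (8*(8^2 - 1)) = 1 - 300/504 = 0.404762.
Step 4: Under H0, t = rho * sqrt((n-2)/(1-rho^2)) = 1.0842 ~ t(6).
Step 5: Two-sided p-value from the t-distribution with 6 df = 0.319889.
Step 6: alpha = 0.05. fail to reject H0.

rho = 0.4048, p = 0.319889, fail to reject H0 at alpha = 0.05.


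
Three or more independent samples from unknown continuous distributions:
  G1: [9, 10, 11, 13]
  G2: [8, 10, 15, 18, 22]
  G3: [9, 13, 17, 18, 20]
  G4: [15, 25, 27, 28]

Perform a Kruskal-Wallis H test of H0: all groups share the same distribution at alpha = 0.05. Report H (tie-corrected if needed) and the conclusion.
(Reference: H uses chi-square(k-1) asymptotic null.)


Step 1: Combine all N = 18 observations and assign midranks.
sorted (value, group, rank): (8,G2,1), (9,G1,2.5), (9,G3,2.5), (10,G1,4.5), (10,G2,4.5), (11,G1,6), (13,G1,7.5), (13,G3,7.5), (15,G2,9.5), (15,G4,9.5), (17,G3,11), (18,G2,12.5), (18,G3,12.5), (20,G3,14), (22,G2,15), (25,G4,16), (27,G4,17), (28,G4,18)
Step 2: Sum ranks within each group.
R_1 = 20.5 (n_1 = 4)
R_2 = 42.5 (n_2 = 5)
R_3 = 47.5 (n_3 = 5)
R_4 = 60.5 (n_4 = 4)
Step 3: H = 12/(N(N+1)) * sum(R_i^2/n_i) - 3(N+1)
     = 12/(18*19) * (20.5^2/4 + 42.5^2/5 + 47.5^2/5 + 60.5^2/4) - 3*19
     = 0.035088 * 1832.62 - 57
     = 7.302632.
Step 4: Ties present; correction factor C = 1 - 30/(18^3 - 18) = 0.994840. Corrected H = 7.302632 / 0.994840 = 7.340508.
Step 5: Under H0, H ~ chi^2(3); p-value = 0.061801.
Step 6: alpha = 0.05. fail to reject H0.

H = 7.3405, df = 3, p = 0.061801, fail to reject H0.


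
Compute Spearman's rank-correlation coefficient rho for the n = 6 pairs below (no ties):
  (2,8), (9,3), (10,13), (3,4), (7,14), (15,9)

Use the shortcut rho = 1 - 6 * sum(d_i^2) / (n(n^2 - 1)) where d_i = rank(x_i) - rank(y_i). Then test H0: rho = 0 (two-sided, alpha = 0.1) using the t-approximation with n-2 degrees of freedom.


Step 1: Rank x and y separately (midranks; no ties here).
rank(x): 2->1, 9->4, 10->5, 3->2, 7->3, 15->6
rank(y): 8->3, 3->1, 13->5, 4->2, 14->6, 9->4
Step 2: d_i = R_x(i) - R_y(i); compute d_i^2.
  (1-3)^2=4, (4-1)^2=9, (5-5)^2=0, (2-2)^2=0, (3-6)^2=9, (6-4)^2=4
sum(d^2) = 26.
Step 3: rho = 1 - 6*26 / (6*(6^2 - 1)) = 1 - 156/210 = 0.257143.
Step 4: Under H0, t = rho * sqrt((n-2)/(1-rho^2)) = 0.5322 ~ t(4).
Step 5: Two-sided p-value from the t-distribution with 4 df = 0.622787.
Step 6: alpha = 0.1. fail to reject H0.

rho = 0.2571, p = 0.622787, fail to reject H0 at alpha = 0.1.


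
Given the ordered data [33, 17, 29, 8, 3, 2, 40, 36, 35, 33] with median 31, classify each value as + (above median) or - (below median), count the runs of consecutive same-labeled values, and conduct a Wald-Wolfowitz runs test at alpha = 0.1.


Step 1: Compute median = 31; label A = above, B = below.
Labels in order: ABBBBBAAAA  (n_A = 5, n_B = 5)
Step 2: Count runs R = 3.
Step 3: Under H0 (random ordering), E[R] = 2*n_A*n_B/(n_A+n_B) + 1 = 2*5*5/10 + 1 = 6.0000.
        Var[R] = 2*n_A*n_B*(2*n_A*n_B - n_A - n_B) / ((n_A+n_B)^2 * (n_A+n_B-1)) = 2000/900 = 2.2222.
        SD[R] = 1.4907.
Step 4: Continuity-corrected z = (R + 0.5 - E[R]) / SD[R] = (3 + 0.5 - 6.0000) / 1.4907 = -1.6771.
Step 5: Two-sided p-value via normal approximation = 2*(1 - Phi(|z|)) = 0.093533.
Step 6: alpha = 0.1. reject H0.

R = 3, z = -1.6771, p = 0.093533, reject H0.


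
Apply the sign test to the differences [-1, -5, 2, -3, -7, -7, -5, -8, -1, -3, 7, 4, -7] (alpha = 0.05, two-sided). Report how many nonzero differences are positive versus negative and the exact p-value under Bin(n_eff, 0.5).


Step 1: Discard zero differences. Original n = 13; n_eff = number of nonzero differences = 13.
Nonzero differences (with sign): -1, -5, +2, -3, -7, -7, -5, -8, -1, -3, +7, +4, -7
Step 2: Count signs: positive = 3, negative = 10.
Step 3: Under H0: P(positive) = 0.5, so the number of positives S ~ Bin(13, 0.5).
Step 4: Two-sided exact p-value = sum of Bin(13,0.5) probabilities at or below the observed probability = 0.092285.
Step 5: alpha = 0.05. fail to reject H0.

n_eff = 13, pos = 3, neg = 10, p = 0.092285, fail to reject H0.


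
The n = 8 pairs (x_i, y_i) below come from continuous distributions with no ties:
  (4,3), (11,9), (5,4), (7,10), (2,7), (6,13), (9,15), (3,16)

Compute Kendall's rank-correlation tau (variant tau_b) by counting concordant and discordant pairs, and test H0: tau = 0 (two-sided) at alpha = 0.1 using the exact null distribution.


Step 1: Enumerate the 28 unordered pairs (i,j) with i<j and classify each by sign(x_j-x_i) * sign(y_j-y_i).
  (1,2):dx=+7,dy=+6->C; (1,3):dx=+1,dy=+1->C; (1,4):dx=+3,dy=+7->C; (1,5):dx=-2,dy=+4->D
  (1,6):dx=+2,dy=+10->C; (1,7):dx=+5,dy=+12->C; (1,8):dx=-1,dy=+13->D; (2,3):dx=-6,dy=-5->C
  (2,4):dx=-4,dy=+1->D; (2,5):dx=-9,dy=-2->C; (2,6):dx=-5,dy=+4->D; (2,7):dx=-2,dy=+6->D
  (2,8):dx=-8,dy=+7->D; (3,4):dx=+2,dy=+6->C; (3,5):dx=-3,dy=+3->D; (3,6):dx=+1,dy=+9->C
  (3,7):dx=+4,dy=+11->C; (3,8):dx=-2,dy=+12->D; (4,5):dx=-5,dy=-3->C; (4,6):dx=-1,dy=+3->D
  (4,7):dx=+2,dy=+5->C; (4,8):dx=-4,dy=+6->D; (5,6):dx=+4,dy=+6->C; (5,7):dx=+7,dy=+8->C
  (5,8):dx=+1,dy=+9->C; (6,7):dx=+3,dy=+2->C; (6,8):dx=-3,dy=+3->D; (7,8):dx=-6,dy=+1->D
Step 2: C = 16, D = 12, total pairs = 28.
Step 3: tau = (C - D)/(n(n-1)/2) = (16 - 12)/28 = 0.142857.
Step 4: Exact two-sided p-value (enumerate n! = 40320 permutations of y under H0): p = 0.719544.
Step 5: alpha = 0.1. fail to reject H0.

tau_b = 0.1429 (C=16, D=12), p = 0.719544, fail to reject H0.


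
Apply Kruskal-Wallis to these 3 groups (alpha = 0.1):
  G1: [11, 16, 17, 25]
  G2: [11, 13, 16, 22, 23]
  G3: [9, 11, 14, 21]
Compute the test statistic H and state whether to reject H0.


Step 1: Combine all N = 13 observations and assign midranks.
sorted (value, group, rank): (9,G3,1), (11,G1,3), (11,G2,3), (11,G3,3), (13,G2,5), (14,G3,6), (16,G1,7.5), (16,G2,7.5), (17,G1,9), (21,G3,10), (22,G2,11), (23,G2,12), (25,G1,13)
Step 2: Sum ranks within each group.
R_1 = 32.5 (n_1 = 4)
R_2 = 38.5 (n_2 = 5)
R_3 = 20 (n_3 = 4)
Step 3: H = 12/(N(N+1)) * sum(R_i^2/n_i) - 3(N+1)
     = 12/(13*14) * (32.5^2/4 + 38.5^2/5 + 20^2/4) - 3*14
     = 0.065934 * 660.513 - 42
     = 1.550275.
Step 4: Ties present; correction factor C = 1 - 30/(13^3 - 13) = 0.986264. Corrected H = 1.550275 / 0.986264 = 1.571866.
Step 5: Under H0, H ~ chi^2(2); p-value = 0.455694.
Step 6: alpha = 0.1. fail to reject H0.

H = 1.5719, df = 2, p = 0.455694, fail to reject H0.


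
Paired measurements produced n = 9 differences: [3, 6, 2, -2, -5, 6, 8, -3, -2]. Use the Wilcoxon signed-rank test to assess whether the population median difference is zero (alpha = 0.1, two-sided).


Step 1: Drop any zero differences (none here) and take |d_i|.
|d| = [3, 6, 2, 2, 5, 6, 8, 3, 2]
Step 2: Midrank |d_i| (ties get averaged ranks).
ranks: |3|->4.5, |6|->7.5, |2|->2, |2|->2, |5|->6, |6|->7.5, |8|->9, |3|->4.5, |2|->2
Step 3: Attach original signs; sum ranks with positive sign and with negative sign.
W+ = 4.5 + 7.5 + 2 + 7.5 + 9 = 30.5
W- = 2 + 6 + 4.5 + 2 = 14.5
(Check: W+ + W- = 45 should equal n(n+1)/2 = 45.)
Step 4: Test statistic W = min(W+, W-) = 14.5.
Step 5: Ties in |d|, so use the tie-corrected normal approximation.
        E[W] = n(n+1)/4 = 9*10/4 = 22.5.
        Tie groups: |d|=2 (t=3), |d|=3 (t=2), |d|=6 (t=2); sum(t^3 - t) = 36.
        Var[W] = n(n+1)(2n+1)/24 - sum(t^3-t)/48 = 1710/24 - 36/48 = 70.5.
        z = (W - E[W]) / sqrt(Var[W]) = (14.5 - 22.5) / 8.3964 = -0.9528.
        Two-sided p = 2*Phi(z) = 0.340698.
Step 6: alpha = 0.1. fail to reject H0.

W+ = 30.5, W- = 14.5, W = min = 14.5, p = 0.340698, fail to reject H0.


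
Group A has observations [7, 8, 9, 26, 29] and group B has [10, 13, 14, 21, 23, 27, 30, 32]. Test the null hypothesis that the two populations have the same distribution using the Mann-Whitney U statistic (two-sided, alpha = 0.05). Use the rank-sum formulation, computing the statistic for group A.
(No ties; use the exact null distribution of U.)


Step 1: Combine and sort all 13 observations; assign midranks.
sorted (value, group): (7,X), (8,X), (9,X), (10,Y), (13,Y), (14,Y), (21,Y), (23,Y), (26,X), (27,Y), (29,X), (30,Y), (32,Y)
ranks: 7->1, 8->2, 9->3, 10->4, 13->5, 14->6, 21->7, 23->8, 26->9, 27->10, 29->11, 30->12, 32->13
Step 2: Rank sum for X: R1 = 1 + 2 + 3 + 9 + 11 = 26.
Step 3: U_X = R1 - n1(n1+1)/2 = 26 - 5*6/2 = 26 - 15 = 11.
       U_Y = n1*n2 - U_X = 40 - 11 = 29.
Step 4: No ties, so the exact null distribution of U (based on enumerating the C(13,5) = 1287 equally likely rank assignments) gives the two-sided p-value.
Step 5: p-value = 0.222222; compare to alpha = 0.05. fail to reject H0.

U_X = 11, p = 0.222222, fail to reject H0 at alpha = 0.05.


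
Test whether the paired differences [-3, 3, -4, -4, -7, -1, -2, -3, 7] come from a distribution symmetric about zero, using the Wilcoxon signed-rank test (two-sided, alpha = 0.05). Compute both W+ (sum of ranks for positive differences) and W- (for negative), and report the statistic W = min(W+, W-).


Step 1: Drop any zero differences (none here) and take |d_i|.
|d| = [3, 3, 4, 4, 7, 1, 2, 3, 7]
Step 2: Midrank |d_i| (ties get averaged ranks).
ranks: |3|->4, |3|->4, |4|->6.5, |4|->6.5, |7|->8.5, |1|->1, |2|->2, |3|->4, |7|->8.5
Step 3: Attach original signs; sum ranks with positive sign and with negative sign.
W+ = 4 + 8.5 = 12.5
W- = 4 + 6.5 + 6.5 + 8.5 + 1 + 2 + 4 = 32.5
(Check: W+ + W- = 45 should equal n(n+1)/2 = 45.)
Step 4: Test statistic W = min(W+, W-) = 12.5.
Step 5: Ties in |d|, so use the tie-corrected normal approximation.
        E[W] = n(n+1)/4 = 9*10/4 = 22.5.
        Tie groups: |d|=3 (t=3), |d|=4 (t=2), |d|=7 (t=2); sum(t^3 - t) = 36.
        Var[W] = n(n+1)(2n+1)/24 - sum(t^3-t)/48 = 1710/24 - 36/48 = 70.5.
        z = (W - E[W]) / sqrt(Var[W]) = (12.5 - 22.5) / 8.3964 = -1.1910.
        Two-sided p = 2*Phi(z) = 0.233660.
Step 6: alpha = 0.05. fail to reject H0.

W+ = 12.5, W- = 32.5, W = min = 12.5, p = 0.233660, fail to reject H0.


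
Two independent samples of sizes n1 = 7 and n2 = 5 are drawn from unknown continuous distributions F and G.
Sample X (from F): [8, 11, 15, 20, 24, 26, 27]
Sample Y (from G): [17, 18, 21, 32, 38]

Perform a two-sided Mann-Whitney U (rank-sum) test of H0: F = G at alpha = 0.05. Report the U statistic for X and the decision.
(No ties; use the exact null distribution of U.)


Step 1: Combine and sort all 12 observations; assign midranks.
sorted (value, group): (8,X), (11,X), (15,X), (17,Y), (18,Y), (20,X), (21,Y), (24,X), (26,X), (27,X), (32,Y), (38,Y)
ranks: 8->1, 11->2, 15->3, 17->4, 18->5, 20->6, 21->7, 24->8, 26->9, 27->10, 32->11, 38->12
Step 2: Rank sum for X: R1 = 1 + 2 + 3 + 6 + 8 + 9 + 10 = 39.
Step 3: U_X = R1 - n1(n1+1)/2 = 39 - 7*8/2 = 39 - 28 = 11.
       U_Y = n1*n2 - U_X = 35 - 11 = 24.
Step 4: No ties, so the exact null distribution of U (based on enumerating the C(12,7) = 792 equally likely rank assignments) gives the two-sided p-value.
Step 5: p-value = 0.343434; compare to alpha = 0.05. fail to reject H0.

U_X = 11, p = 0.343434, fail to reject H0 at alpha = 0.05.


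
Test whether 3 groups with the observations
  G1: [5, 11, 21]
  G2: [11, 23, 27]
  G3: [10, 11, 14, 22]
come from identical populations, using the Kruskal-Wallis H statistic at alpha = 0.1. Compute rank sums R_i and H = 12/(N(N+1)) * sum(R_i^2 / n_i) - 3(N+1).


Step 1: Combine all N = 10 observations and assign midranks.
sorted (value, group, rank): (5,G1,1), (10,G3,2), (11,G1,4), (11,G2,4), (11,G3,4), (14,G3,6), (21,G1,7), (22,G3,8), (23,G2,9), (27,G2,10)
Step 2: Sum ranks within each group.
R_1 = 12 (n_1 = 3)
R_2 = 23 (n_2 = 3)
R_3 = 20 (n_3 = 4)
Step 3: H = 12/(N(N+1)) * sum(R_i^2/n_i) - 3(N+1)
     = 12/(10*11) * (12^2/3 + 23^2/3 + 20^2/4) - 3*11
     = 0.109091 * 324.333 - 33
     = 2.381818.
Step 4: Ties present; correction factor C = 1 - 24/(10^3 - 10) = 0.975758. Corrected H = 2.381818 / 0.975758 = 2.440994.
Step 5: Under H0, H ~ chi^2(2); p-value = 0.295084.
Step 6: alpha = 0.1. fail to reject H0.

H = 2.4410, df = 2, p = 0.295084, fail to reject H0.


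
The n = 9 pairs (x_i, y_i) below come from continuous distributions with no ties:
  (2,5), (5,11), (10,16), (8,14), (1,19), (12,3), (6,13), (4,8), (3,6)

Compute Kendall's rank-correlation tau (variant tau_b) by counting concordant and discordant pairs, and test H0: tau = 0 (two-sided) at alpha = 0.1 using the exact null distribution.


Step 1: Enumerate the 36 unordered pairs (i,j) with i<j and classify each by sign(x_j-x_i) * sign(y_j-y_i).
  (1,2):dx=+3,dy=+6->C; (1,3):dx=+8,dy=+11->C; (1,4):dx=+6,dy=+9->C; (1,5):dx=-1,dy=+14->D
  (1,6):dx=+10,dy=-2->D; (1,7):dx=+4,dy=+8->C; (1,8):dx=+2,dy=+3->C; (1,9):dx=+1,dy=+1->C
  (2,3):dx=+5,dy=+5->C; (2,4):dx=+3,dy=+3->C; (2,5):dx=-4,dy=+8->D; (2,6):dx=+7,dy=-8->D
  (2,7):dx=+1,dy=+2->C; (2,8):dx=-1,dy=-3->C; (2,9):dx=-2,dy=-5->C; (3,4):dx=-2,dy=-2->C
  (3,5):dx=-9,dy=+3->D; (3,6):dx=+2,dy=-13->D; (3,7):dx=-4,dy=-3->C; (3,8):dx=-6,dy=-8->C
  (3,9):dx=-7,dy=-10->C; (4,5):dx=-7,dy=+5->D; (4,6):dx=+4,dy=-11->D; (4,7):dx=-2,dy=-1->C
  (4,8):dx=-4,dy=-6->C; (4,9):dx=-5,dy=-8->C; (5,6):dx=+11,dy=-16->D; (5,7):dx=+5,dy=-6->D
  (5,8):dx=+3,dy=-11->D; (5,9):dx=+2,dy=-13->D; (6,7):dx=-6,dy=+10->D; (6,8):dx=-8,dy=+5->D
  (6,9):dx=-9,dy=+3->D; (7,8):dx=-2,dy=-5->C; (7,9):dx=-3,dy=-7->C; (8,9):dx=-1,dy=-2->C
Step 2: C = 21, D = 15, total pairs = 36.
Step 3: tau = (C - D)/(n(n-1)/2) = (21 - 15)/36 = 0.166667.
Step 4: Exact two-sided p-value (enumerate n! = 362880 permutations of y under H0): p = 0.612202.
Step 5: alpha = 0.1. fail to reject H0.

tau_b = 0.1667 (C=21, D=15), p = 0.612202, fail to reject H0.


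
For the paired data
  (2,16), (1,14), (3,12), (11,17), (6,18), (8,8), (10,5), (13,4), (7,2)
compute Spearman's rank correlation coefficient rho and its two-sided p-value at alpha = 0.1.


Step 1: Rank x and y separately (midranks; no ties here).
rank(x): 2->2, 1->1, 3->3, 11->8, 6->4, 8->6, 10->7, 13->9, 7->5
rank(y): 16->7, 14->6, 12->5, 17->8, 18->9, 8->4, 5->3, 4->2, 2->1
Step 2: d_i = R_x(i) - R_y(i); compute d_i^2.
  (2-7)^2=25, (1-6)^2=25, (3-5)^2=4, (8-8)^2=0, (4-9)^2=25, (6-4)^2=4, (7-3)^2=16, (9-2)^2=49, (5-1)^2=16
sum(d^2) = 164.
Step 3: rho = 1 - 6*164 / (9*(9^2 - 1)) = 1 - 984/720 = -0.366667.
Step 4: Under H0, t = rho * sqrt((n-2)/(1-rho^2)) = -1.0427 ~ t(7).
Step 5: Two-sided p-value from the t-distribution with 7 df = 0.331740.
Step 6: alpha = 0.1. fail to reject H0.

rho = -0.3667, p = 0.331740, fail to reject H0 at alpha = 0.1.


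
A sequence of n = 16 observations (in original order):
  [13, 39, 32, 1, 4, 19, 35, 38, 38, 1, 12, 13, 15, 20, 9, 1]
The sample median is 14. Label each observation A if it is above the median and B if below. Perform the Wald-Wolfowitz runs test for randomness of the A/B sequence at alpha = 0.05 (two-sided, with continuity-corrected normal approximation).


Step 1: Compute median = 14; label A = above, B = below.
Labels in order: BAABBAAAABBBAABB  (n_A = 8, n_B = 8)
Step 2: Count runs R = 7.
Step 3: Under H0 (random ordering), E[R] = 2*n_A*n_B/(n_A+n_B) + 1 = 2*8*8/16 + 1 = 9.0000.
        Var[R] = 2*n_A*n_B*(2*n_A*n_B - n_A - n_B) / ((n_A+n_B)^2 * (n_A+n_B-1)) = 14336/3840 = 3.7333.
        SD[R] = 1.9322.
Step 4: Continuity-corrected z = (R + 0.5 - E[R]) / SD[R] = (7 + 0.5 - 9.0000) / 1.9322 = -0.7763.
Step 5: Two-sided p-value via normal approximation = 2*(1 - Phi(|z|)) = 0.437558.
Step 6: alpha = 0.05. fail to reject H0.

R = 7, z = -0.7763, p = 0.437558, fail to reject H0.


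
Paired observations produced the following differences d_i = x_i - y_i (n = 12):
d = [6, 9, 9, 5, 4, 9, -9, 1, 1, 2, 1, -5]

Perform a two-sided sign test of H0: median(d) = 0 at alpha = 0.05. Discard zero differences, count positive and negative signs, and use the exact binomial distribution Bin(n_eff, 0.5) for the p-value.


Step 1: Discard zero differences. Original n = 12; n_eff = number of nonzero differences = 12.
Nonzero differences (with sign): +6, +9, +9, +5, +4, +9, -9, +1, +1, +2, +1, -5
Step 2: Count signs: positive = 10, negative = 2.
Step 3: Under H0: P(positive) = 0.5, so the number of positives S ~ Bin(12, 0.5).
Step 4: Two-sided exact p-value = sum of Bin(12,0.5) probabilities at or below the observed probability = 0.038574.
Step 5: alpha = 0.05. reject H0.

n_eff = 12, pos = 10, neg = 2, p = 0.038574, reject H0.


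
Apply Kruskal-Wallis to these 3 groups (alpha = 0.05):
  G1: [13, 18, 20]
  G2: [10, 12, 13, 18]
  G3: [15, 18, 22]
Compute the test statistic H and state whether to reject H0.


Step 1: Combine all N = 10 observations and assign midranks.
sorted (value, group, rank): (10,G2,1), (12,G2,2), (13,G1,3.5), (13,G2,3.5), (15,G3,5), (18,G1,7), (18,G2,7), (18,G3,7), (20,G1,9), (22,G3,10)
Step 2: Sum ranks within each group.
R_1 = 19.5 (n_1 = 3)
R_2 = 13.5 (n_2 = 4)
R_3 = 22 (n_3 = 3)
Step 3: H = 12/(N(N+1)) * sum(R_i^2/n_i) - 3(N+1)
     = 12/(10*11) * (19.5^2/3 + 13.5^2/4 + 22^2/3) - 3*11
     = 0.109091 * 333.646 - 33
     = 3.397727.
Step 4: Ties present; correction factor C = 1 - 30/(10^3 - 10) = 0.969697. Corrected H = 3.397727 / 0.969697 = 3.503906.
Step 5: Under H0, H ~ chi^2(2); p-value = 0.173435.
Step 6: alpha = 0.05. fail to reject H0.

H = 3.5039, df = 2, p = 0.173435, fail to reject H0.


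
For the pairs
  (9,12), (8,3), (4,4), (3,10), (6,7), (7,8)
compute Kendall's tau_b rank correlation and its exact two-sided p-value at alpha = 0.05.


Step 1: Enumerate the 15 unordered pairs (i,j) with i<j and classify each by sign(x_j-x_i) * sign(y_j-y_i).
  (1,2):dx=-1,dy=-9->C; (1,3):dx=-5,dy=-8->C; (1,4):dx=-6,dy=-2->C; (1,5):dx=-3,dy=-5->C
  (1,6):dx=-2,dy=-4->C; (2,3):dx=-4,dy=+1->D; (2,4):dx=-5,dy=+7->D; (2,5):dx=-2,dy=+4->D
  (2,6):dx=-1,dy=+5->D; (3,4):dx=-1,dy=+6->D; (3,5):dx=+2,dy=+3->C; (3,6):dx=+3,dy=+4->C
  (4,5):dx=+3,dy=-3->D; (4,6):dx=+4,dy=-2->D; (5,6):dx=+1,dy=+1->C
Step 2: C = 8, D = 7, total pairs = 15.
Step 3: tau = (C - D)/(n(n-1)/2) = (8 - 7)/15 = 0.066667.
Step 4: Exact two-sided p-value (enumerate n! = 720 permutations of y under H0): p = 1.000000.
Step 5: alpha = 0.05. fail to reject H0.

tau_b = 0.0667 (C=8, D=7), p = 1.000000, fail to reject H0.


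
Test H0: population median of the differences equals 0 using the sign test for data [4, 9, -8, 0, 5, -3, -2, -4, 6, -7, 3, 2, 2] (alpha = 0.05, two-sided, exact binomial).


Step 1: Discard zero differences. Original n = 13; n_eff = number of nonzero differences = 12.
Nonzero differences (with sign): +4, +9, -8, +5, -3, -2, -4, +6, -7, +3, +2, +2
Step 2: Count signs: positive = 7, negative = 5.
Step 3: Under H0: P(positive) = 0.5, so the number of positives S ~ Bin(12, 0.5).
Step 4: Two-sided exact p-value = sum of Bin(12,0.5) probabilities at or below the observed probability = 0.774414.
Step 5: alpha = 0.05. fail to reject H0.

n_eff = 12, pos = 7, neg = 5, p = 0.774414, fail to reject H0.


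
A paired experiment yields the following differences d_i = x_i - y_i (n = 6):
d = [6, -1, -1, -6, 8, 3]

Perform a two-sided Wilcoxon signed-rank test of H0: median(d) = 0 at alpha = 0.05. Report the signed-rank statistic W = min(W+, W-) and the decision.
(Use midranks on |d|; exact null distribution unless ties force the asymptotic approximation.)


Step 1: Drop any zero differences (none here) and take |d_i|.
|d| = [6, 1, 1, 6, 8, 3]
Step 2: Midrank |d_i| (ties get averaged ranks).
ranks: |6|->4.5, |1|->1.5, |1|->1.5, |6|->4.5, |8|->6, |3|->3
Step 3: Attach original signs; sum ranks with positive sign and with negative sign.
W+ = 4.5 + 6 + 3 = 13.5
W- = 1.5 + 1.5 + 4.5 = 7.5
(Check: W+ + W- = 21 should equal n(n+1)/2 = 21.)
Step 4: Test statistic W = min(W+, W-) = 7.5.
Step 5: Ties in |d|, so use the tie-corrected normal approximation.
        E[W] = n(n+1)/4 = 6*7/4 = 10.5.
        Tie groups: |d|=1 (t=2), |d|=6 (t=2); sum(t^3 - t) = 12.
        Var[W] = n(n+1)(2n+1)/24 - sum(t^3-t)/48 = 546/24 - 12/48 = 22.5.
        z = (W - E[W]) / sqrt(Var[W]) = (7.5 - 10.5) / 4.7434 = -0.6325.
        Two-sided p = 2*Phi(z) = 0.527089.
Step 6: alpha = 0.05. fail to reject H0.

W+ = 13.5, W- = 7.5, W = min = 7.5, p = 0.527089, fail to reject H0.


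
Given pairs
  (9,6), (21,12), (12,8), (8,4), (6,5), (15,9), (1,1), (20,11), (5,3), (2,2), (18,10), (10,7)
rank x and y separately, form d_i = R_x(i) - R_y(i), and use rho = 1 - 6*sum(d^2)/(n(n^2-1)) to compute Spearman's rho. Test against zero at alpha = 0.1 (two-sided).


Step 1: Rank x and y separately (midranks; no ties here).
rank(x): 9->6, 21->12, 12->8, 8->5, 6->4, 15->9, 1->1, 20->11, 5->3, 2->2, 18->10, 10->7
rank(y): 6->6, 12->12, 8->8, 4->4, 5->5, 9->9, 1->1, 11->11, 3->3, 2->2, 10->10, 7->7
Step 2: d_i = R_x(i) - R_y(i); compute d_i^2.
  (6-6)^2=0, (12-12)^2=0, (8-8)^2=0, (5-4)^2=1, (4-5)^2=1, (9-9)^2=0, (1-1)^2=0, (11-11)^2=0, (3-3)^2=0, (2-2)^2=0, (10-10)^2=0, (7-7)^2=0
sum(d^2) = 2.
Step 3: rho = 1 - 6*2 / (12*(12^2 - 1)) = 1 - 12/1716 = 0.993007.
Step 4: Under H0, t = rho * sqrt((n-2)/(1-rho^2)) = 26.5990 ~ t(10).
Step 5: Two-sided p-value from the t-distribution with 10 df = 0.000000.
Step 6: alpha = 0.1. reject H0.

rho = 0.9930, p = 0.000000, reject H0 at alpha = 0.1.


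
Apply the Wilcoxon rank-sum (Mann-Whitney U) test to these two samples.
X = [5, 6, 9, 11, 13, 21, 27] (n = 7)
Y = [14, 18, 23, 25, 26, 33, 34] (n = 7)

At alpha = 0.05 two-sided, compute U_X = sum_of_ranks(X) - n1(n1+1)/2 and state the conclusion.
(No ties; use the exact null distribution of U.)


Step 1: Combine and sort all 14 observations; assign midranks.
sorted (value, group): (5,X), (6,X), (9,X), (11,X), (13,X), (14,Y), (18,Y), (21,X), (23,Y), (25,Y), (26,Y), (27,X), (33,Y), (34,Y)
ranks: 5->1, 6->2, 9->3, 11->4, 13->5, 14->6, 18->7, 21->8, 23->9, 25->10, 26->11, 27->12, 33->13, 34->14
Step 2: Rank sum for X: R1 = 1 + 2 + 3 + 4 + 5 + 8 + 12 = 35.
Step 3: U_X = R1 - n1(n1+1)/2 = 35 - 7*8/2 = 35 - 28 = 7.
       U_Y = n1*n2 - U_X = 49 - 7 = 42.
Step 4: No ties, so the exact null distribution of U (based on enumerating the C(14,7) = 3432 equally likely rank assignments) gives the two-sided p-value.
Step 5: p-value = 0.026224; compare to alpha = 0.05. reject H0.

U_X = 7, p = 0.026224, reject H0 at alpha = 0.05.


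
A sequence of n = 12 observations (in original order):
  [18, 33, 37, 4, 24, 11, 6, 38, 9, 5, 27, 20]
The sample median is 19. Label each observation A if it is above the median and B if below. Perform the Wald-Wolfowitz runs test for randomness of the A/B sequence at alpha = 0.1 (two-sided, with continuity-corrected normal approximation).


Step 1: Compute median = 19; label A = above, B = below.
Labels in order: BAABABBABBAA  (n_A = 6, n_B = 6)
Step 2: Count runs R = 8.
Step 3: Under H0 (random ordering), E[R] = 2*n_A*n_B/(n_A+n_B) + 1 = 2*6*6/12 + 1 = 7.0000.
        Var[R] = 2*n_A*n_B*(2*n_A*n_B - n_A - n_B) / ((n_A+n_B)^2 * (n_A+n_B-1)) = 4320/1584 = 2.7273.
        SD[R] = 1.6514.
Step 4: Continuity-corrected z = (R - 0.5 - E[R]) / SD[R] = (8 - 0.5 - 7.0000) / 1.6514 = 0.3028.
Step 5: Two-sided p-value via normal approximation = 2*(1 - Phi(|z|)) = 0.762069.
Step 6: alpha = 0.1. fail to reject H0.

R = 8, z = 0.3028, p = 0.762069, fail to reject H0.


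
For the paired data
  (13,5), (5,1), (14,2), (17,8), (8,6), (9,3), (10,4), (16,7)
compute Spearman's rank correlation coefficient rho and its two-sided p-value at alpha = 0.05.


Step 1: Rank x and y separately (midranks; no ties here).
rank(x): 13->5, 5->1, 14->6, 17->8, 8->2, 9->3, 10->4, 16->7
rank(y): 5->5, 1->1, 2->2, 8->8, 6->6, 3->3, 4->4, 7->7
Step 2: d_i = R_x(i) - R_y(i); compute d_i^2.
  (5-5)^2=0, (1-1)^2=0, (6-2)^2=16, (8-8)^2=0, (2-6)^2=16, (3-3)^2=0, (4-4)^2=0, (7-7)^2=0
sum(d^2) = 32.
Step 3: rho = 1 - 6*32 / (8*(8^2 - 1)) = 1 - 192/504 = 0.619048.
Step 4: Under H0, t = rho * sqrt((n-2)/(1-rho^2)) = 1.9308 ~ t(6).
Step 5: Two-sided p-value from the t-distribution with 6 df = 0.101733.
Step 6: alpha = 0.05. fail to reject H0.

rho = 0.6190, p = 0.101733, fail to reject H0 at alpha = 0.05.


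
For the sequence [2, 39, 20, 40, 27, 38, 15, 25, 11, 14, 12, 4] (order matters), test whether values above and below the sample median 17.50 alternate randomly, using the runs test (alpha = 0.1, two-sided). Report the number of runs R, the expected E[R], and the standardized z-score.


Step 1: Compute median = 17.50; label A = above, B = below.
Labels in order: BAAAAABABBBB  (n_A = 6, n_B = 6)
Step 2: Count runs R = 5.
Step 3: Under H0 (random ordering), E[R] = 2*n_A*n_B/(n_A+n_B) + 1 = 2*6*6/12 + 1 = 7.0000.
        Var[R] = 2*n_A*n_B*(2*n_A*n_B - n_A - n_B) / ((n_A+n_B)^2 * (n_A+n_B-1)) = 4320/1584 = 2.7273.
        SD[R] = 1.6514.
Step 4: Continuity-corrected z = (R + 0.5 - E[R]) / SD[R] = (5 + 0.5 - 7.0000) / 1.6514 = -0.9083.
Step 5: Two-sided p-value via normal approximation = 2*(1 - Phi(|z|)) = 0.363722.
Step 6: alpha = 0.1. fail to reject H0.

R = 5, z = -0.9083, p = 0.363722, fail to reject H0.


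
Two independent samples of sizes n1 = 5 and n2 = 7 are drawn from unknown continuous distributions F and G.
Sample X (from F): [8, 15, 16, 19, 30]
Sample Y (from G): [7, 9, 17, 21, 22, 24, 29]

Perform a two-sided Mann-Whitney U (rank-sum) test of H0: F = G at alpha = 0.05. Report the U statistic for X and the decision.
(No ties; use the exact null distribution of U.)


Step 1: Combine and sort all 12 observations; assign midranks.
sorted (value, group): (7,Y), (8,X), (9,Y), (15,X), (16,X), (17,Y), (19,X), (21,Y), (22,Y), (24,Y), (29,Y), (30,X)
ranks: 7->1, 8->2, 9->3, 15->4, 16->5, 17->6, 19->7, 21->8, 22->9, 24->10, 29->11, 30->12
Step 2: Rank sum for X: R1 = 2 + 4 + 5 + 7 + 12 = 30.
Step 3: U_X = R1 - n1(n1+1)/2 = 30 - 5*6/2 = 30 - 15 = 15.
       U_Y = n1*n2 - U_X = 35 - 15 = 20.
Step 4: No ties, so the exact null distribution of U (based on enumerating the C(12,5) = 792 equally likely rank assignments) gives the two-sided p-value.
Step 5: p-value = 0.755051; compare to alpha = 0.05. fail to reject H0.

U_X = 15, p = 0.755051, fail to reject H0 at alpha = 0.05.


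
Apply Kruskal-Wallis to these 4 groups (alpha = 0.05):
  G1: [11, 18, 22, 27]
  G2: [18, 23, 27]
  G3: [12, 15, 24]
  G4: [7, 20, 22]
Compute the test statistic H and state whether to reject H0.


Step 1: Combine all N = 13 observations and assign midranks.
sorted (value, group, rank): (7,G4,1), (11,G1,2), (12,G3,3), (15,G3,4), (18,G1,5.5), (18,G2,5.5), (20,G4,7), (22,G1,8.5), (22,G4,8.5), (23,G2,10), (24,G3,11), (27,G1,12.5), (27,G2,12.5)
Step 2: Sum ranks within each group.
R_1 = 28.5 (n_1 = 4)
R_2 = 28 (n_2 = 3)
R_3 = 18 (n_3 = 3)
R_4 = 16.5 (n_4 = 3)
Step 3: H = 12/(N(N+1)) * sum(R_i^2/n_i) - 3(N+1)
     = 12/(13*14) * (28.5^2/4 + 28^2/3 + 18^2/3 + 16.5^2/3) - 3*14
     = 0.065934 * 663.146 - 42
     = 1.723901.
Step 4: Ties present; correction factor C = 1 - 18/(13^3 - 13) = 0.991758. Corrected H = 1.723901 / 0.991758 = 1.738227.
Step 5: Under H0, H ~ chi^2(3); p-value = 0.628469.
Step 6: alpha = 0.05. fail to reject H0.

H = 1.7382, df = 3, p = 0.628469, fail to reject H0.


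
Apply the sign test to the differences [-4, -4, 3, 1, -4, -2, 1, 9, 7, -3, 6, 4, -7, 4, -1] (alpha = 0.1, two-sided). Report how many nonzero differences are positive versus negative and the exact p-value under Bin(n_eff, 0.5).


Step 1: Discard zero differences. Original n = 15; n_eff = number of nonzero differences = 15.
Nonzero differences (with sign): -4, -4, +3, +1, -4, -2, +1, +9, +7, -3, +6, +4, -7, +4, -1
Step 2: Count signs: positive = 8, negative = 7.
Step 3: Under H0: P(positive) = 0.5, so the number of positives S ~ Bin(15, 0.5).
Step 4: Two-sided exact p-value = sum of Bin(15,0.5) probabilities at or below the observed probability = 1.000000.
Step 5: alpha = 0.1. fail to reject H0.

n_eff = 15, pos = 8, neg = 7, p = 1.000000, fail to reject H0.


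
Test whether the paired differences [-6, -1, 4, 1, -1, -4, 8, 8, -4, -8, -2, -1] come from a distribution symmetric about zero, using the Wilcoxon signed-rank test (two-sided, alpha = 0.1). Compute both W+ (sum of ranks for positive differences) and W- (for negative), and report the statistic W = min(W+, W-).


Step 1: Drop any zero differences (none here) and take |d_i|.
|d| = [6, 1, 4, 1, 1, 4, 8, 8, 4, 8, 2, 1]
Step 2: Midrank |d_i| (ties get averaged ranks).
ranks: |6|->9, |1|->2.5, |4|->7, |1|->2.5, |1|->2.5, |4|->7, |8|->11, |8|->11, |4|->7, |8|->11, |2|->5, |1|->2.5
Step 3: Attach original signs; sum ranks with positive sign and with negative sign.
W+ = 7 + 2.5 + 11 + 11 = 31.5
W- = 9 + 2.5 + 2.5 + 7 + 7 + 11 + 5 + 2.5 = 46.5
(Check: W+ + W- = 78 should equal n(n+1)/2 = 78.)
Step 4: Test statistic W = min(W+, W-) = 31.5.
Step 5: Ties in |d|, so use the tie-corrected normal approximation.
        E[W] = n(n+1)/4 = 12*13/4 = 39.
        Tie groups: |d|=1 (t=4), |d|=4 (t=3), |d|=8 (t=3); sum(t^3 - t) = 108.
        Var[W] = n(n+1)(2n+1)/24 - sum(t^3-t)/48 = 3900/24 - 108/48 = 160.25.
        z = (W - E[W]) / sqrt(Var[W]) = (31.5 - 39) / 12.6590 = -0.5925.
        Two-sided p = 2*Phi(z) = 0.553540.
Step 6: alpha = 0.1. fail to reject H0.

W+ = 31.5, W- = 46.5, W = min = 31.5, p = 0.553540, fail to reject H0.


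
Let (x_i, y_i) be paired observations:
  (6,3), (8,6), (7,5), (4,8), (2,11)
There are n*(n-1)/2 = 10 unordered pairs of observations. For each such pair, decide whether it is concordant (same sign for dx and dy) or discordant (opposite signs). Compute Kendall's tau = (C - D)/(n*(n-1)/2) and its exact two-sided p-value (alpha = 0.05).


Step 1: Enumerate the 10 unordered pairs (i,j) with i<j and classify each by sign(x_j-x_i) * sign(y_j-y_i).
  (1,2):dx=+2,dy=+3->C; (1,3):dx=+1,dy=+2->C; (1,4):dx=-2,dy=+5->D; (1,5):dx=-4,dy=+8->D
  (2,3):dx=-1,dy=-1->C; (2,4):dx=-4,dy=+2->D; (2,5):dx=-6,dy=+5->D; (3,4):dx=-3,dy=+3->D
  (3,5):dx=-5,dy=+6->D; (4,5):dx=-2,dy=+3->D
Step 2: C = 3, D = 7, total pairs = 10.
Step 3: tau = (C - D)/(n(n-1)/2) = (3 - 7)/10 = -0.400000.
Step 4: Exact two-sided p-value (enumerate n! = 120 permutations of y under H0): p = 0.483333.
Step 5: alpha = 0.05. fail to reject H0.

tau_b = -0.4000 (C=3, D=7), p = 0.483333, fail to reject H0.


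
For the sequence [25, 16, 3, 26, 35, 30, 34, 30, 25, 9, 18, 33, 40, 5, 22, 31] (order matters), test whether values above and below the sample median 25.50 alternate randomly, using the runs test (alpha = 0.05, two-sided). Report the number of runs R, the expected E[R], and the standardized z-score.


Step 1: Compute median = 25.50; label A = above, B = below.
Labels in order: BBBAAAAABBBAABBA  (n_A = 8, n_B = 8)
Step 2: Count runs R = 6.
Step 3: Under H0 (random ordering), E[R] = 2*n_A*n_B/(n_A+n_B) + 1 = 2*8*8/16 + 1 = 9.0000.
        Var[R] = 2*n_A*n_B*(2*n_A*n_B - n_A - n_B) / ((n_A+n_B)^2 * (n_A+n_B-1)) = 14336/3840 = 3.7333.
        SD[R] = 1.9322.
Step 4: Continuity-corrected z = (R + 0.5 - E[R]) / SD[R] = (6 + 0.5 - 9.0000) / 1.9322 = -1.2939.
Step 5: Two-sided p-value via normal approximation = 2*(1 - Phi(|z|)) = 0.195709.
Step 6: alpha = 0.05. fail to reject H0.

R = 6, z = -1.2939, p = 0.195709, fail to reject H0.


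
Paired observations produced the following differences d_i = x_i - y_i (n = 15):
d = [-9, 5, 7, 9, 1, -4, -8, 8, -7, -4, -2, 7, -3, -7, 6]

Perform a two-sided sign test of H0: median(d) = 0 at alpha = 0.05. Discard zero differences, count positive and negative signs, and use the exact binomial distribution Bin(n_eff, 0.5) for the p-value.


Step 1: Discard zero differences. Original n = 15; n_eff = number of nonzero differences = 15.
Nonzero differences (with sign): -9, +5, +7, +9, +1, -4, -8, +8, -7, -4, -2, +7, -3, -7, +6
Step 2: Count signs: positive = 7, negative = 8.
Step 3: Under H0: P(positive) = 0.5, so the number of positives S ~ Bin(15, 0.5).
Step 4: Two-sided exact p-value = sum of Bin(15,0.5) probabilities at or below the observed probability = 1.000000.
Step 5: alpha = 0.05. fail to reject H0.

n_eff = 15, pos = 7, neg = 8, p = 1.000000, fail to reject H0.


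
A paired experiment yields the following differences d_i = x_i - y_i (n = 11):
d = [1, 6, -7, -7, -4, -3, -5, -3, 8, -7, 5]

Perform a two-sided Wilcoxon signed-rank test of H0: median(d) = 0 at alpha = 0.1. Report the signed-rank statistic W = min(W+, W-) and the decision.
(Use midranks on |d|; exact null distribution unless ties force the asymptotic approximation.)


Step 1: Drop any zero differences (none here) and take |d_i|.
|d| = [1, 6, 7, 7, 4, 3, 5, 3, 8, 7, 5]
Step 2: Midrank |d_i| (ties get averaged ranks).
ranks: |1|->1, |6|->7, |7|->9, |7|->9, |4|->4, |3|->2.5, |5|->5.5, |3|->2.5, |8|->11, |7|->9, |5|->5.5
Step 3: Attach original signs; sum ranks with positive sign and with negative sign.
W+ = 1 + 7 + 11 + 5.5 = 24.5
W- = 9 + 9 + 4 + 2.5 + 5.5 + 2.5 + 9 = 41.5
(Check: W+ + W- = 66 should equal n(n+1)/2 = 66.)
Step 4: Test statistic W = min(W+, W-) = 24.5.
Step 5: Ties in |d|, so use the tie-corrected normal approximation.
        E[W] = n(n+1)/4 = 11*12/4 = 33.
        Tie groups: |d|=3 (t=2), |d|=5 (t=2), |d|=7 (t=3); sum(t^3 - t) = 36.
        Var[W] = n(n+1)(2n+1)/24 - sum(t^3-t)/48 = 3036/24 - 36/48 = 125.75.
        z = (W - E[W]) / sqrt(Var[W]) = (24.5 - 33) / 11.2138 = -0.7580.
        Two-sided p = 2*Phi(z) = 0.448455.
Step 6: alpha = 0.1. fail to reject H0.

W+ = 24.5, W- = 41.5, W = min = 24.5, p = 0.448455, fail to reject H0.


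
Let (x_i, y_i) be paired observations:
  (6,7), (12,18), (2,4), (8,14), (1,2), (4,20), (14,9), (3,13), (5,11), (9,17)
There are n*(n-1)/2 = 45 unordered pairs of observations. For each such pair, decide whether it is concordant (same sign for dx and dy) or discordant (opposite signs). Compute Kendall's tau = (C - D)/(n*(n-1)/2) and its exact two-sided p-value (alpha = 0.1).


Step 1: Enumerate the 45 unordered pairs (i,j) with i<j and classify each by sign(x_j-x_i) * sign(y_j-y_i).
  (1,2):dx=+6,dy=+11->C; (1,3):dx=-4,dy=-3->C; (1,4):dx=+2,dy=+7->C; (1,5):dx=-5,dy=-5->C
  (1,6):dx=-2,dy=+13->D; (1,7):dx=+8,dy=+2->C; (1,8):dx=-3,dy=+6->D; (1,9):dx=-1,dy=+4->D
  (1,10):dx=+3,dy=+10->C; (2,3):dx=-10,dy=-14->C; (2,4):dx=-4,dy=-4->C; (2,5):dx=-11,dy=-16->C
  (2,6):dx=-8,dy=+2->D; (2,7):dx=+2,dy=-9->D; (2,8):dx=-9,dy=-5->C; (2,9):dx=-7,dy=-7->C
  (2,10):dx=-3,dy=-1->C; (3,4):dx=+6,dy=+10->C; (3,5):dx=-1,dy=-2->C; (3,6):dx=+2,dy=+16->C
  (3,7):dx=+12,dy=+5->C; (3,8):dx=+1,dy=+9->C; (3,9):dx=+3,dy=+7->C; (3,10):dx=+7,dy=+13->C
  (4,5):dx=-7,dy=-12->C; (4,6):dx=-4,dy=+6->D; (4,7):dx=+6,dy=-5->D; (4,8):dx=-5,dy=-1->C
  (4,9):dx=-3,dy=-3->C; (4,10):dx=+1,dy=+3->C; (5,6):dx=+3,dy=+18->C; (5,7):dx=+13,dy=+7->C
  (5,8):dx=+2,dy=+11->C; (5,9):dx=+4,dy=+9->C; (5,10):dx=+8,dy=+15->C; (6,7):dx=+10,dy=-11->D
  (6,8):dx=-1,dy=-7->C; (6,9):dx=+1,dy=-9->D; (6,10):dx=+5,dy=-3->D; (7,8):dx=-11,dy=+4->D
  (7,9):dx=-9,dy=+2->D; (7,10):dx=-5,dy=+8->D; (8,9):dx=+2,dy=-2->D; (8,10):dx=+6,dy=+4->C
  (9,10):dx=+4,dy=+6->C
Step 2: C = 31, D = 14, total pairs = 45.
Step 3: tau = (C - D)/(n(n-1)/2) = (31 - 14)/45 = 0.377778.
Step 4: Exact two-sided p-value (enumerate n! = 3628800 permutations of y under H0): p = 0.155742.
Step 5: alpha = 0.1. fail to reject H0.

tau_b = 0.3778 (C=31, D=14), p = 0.155742, fail to reject H0.


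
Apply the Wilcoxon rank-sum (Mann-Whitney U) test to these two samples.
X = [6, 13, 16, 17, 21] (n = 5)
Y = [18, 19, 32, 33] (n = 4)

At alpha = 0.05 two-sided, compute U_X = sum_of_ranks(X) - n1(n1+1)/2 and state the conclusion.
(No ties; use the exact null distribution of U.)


Step 1: Combine and sort all 9 observations; assign midranks.
sorted (value, group): (6,X), (13,X), (16,X), (17,X), (18,Y), (19,Y), (21,X), (32,Y), (33,Y)
ranks: 6->1, 13->2, 16->3, 17->4, 18->5, 19->6, 21->7, 32->8, 33->9
Step 2: Rank sum for X: R1 = 1 + 2 + 3 + 4 + 7 = 17.
Step 3: U_X = R1 - n1(n1+1)/2 = 17 - 5*6/2 = 17 - 15 = 2.
       U_Y = n1*n2 - U_X = 20 - 2 = 18.
Step 4: No ties, so the exact null distribution of U (based on enumerating the C(9,5) = 126 equally likely rank assignments) gives the two-sided p-value.
Step 5: p-value = 0.063492; compare to alpha = 0.05. fail to reject H0.

U_X = 2, p = 0.063492, fail to reject H0 at alpha = 0.05.


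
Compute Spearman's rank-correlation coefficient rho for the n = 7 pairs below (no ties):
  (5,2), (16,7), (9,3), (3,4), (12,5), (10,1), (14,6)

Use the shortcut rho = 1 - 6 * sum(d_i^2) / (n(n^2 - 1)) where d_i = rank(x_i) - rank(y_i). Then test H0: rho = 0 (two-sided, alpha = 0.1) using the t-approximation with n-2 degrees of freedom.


Step 1: Rank x and y separately (midranks; no ties here).
rank(x): 5->2, 16->7, 9->3, 3->1, 12->5, 10->4, 14->6
rank(y): 2->2, 7->7, 3->3, 4->4, 5->5, 1->1, 6->6
Step 2: d_i = R_x(i) - R_y(i); compute d_i^2.
  (2-2)^2=0, (7-7)^2=0, (3-3)^2=0, (1-4)^2=9, (5-5)^2=0, (4-1)^2=9, (6-6)^2=0
sum(d^2) = 18.
Step 3: rho = 1 - 6*18 / (7*(7^2 - 1)) = 1 - 108/336 = 0.678571.
Step 4: Under H0, t = rho * sqrt((n-2)/(1-rho^2)) = 2.0657 ~ t(5).
Step 5: Two-sided p-value from the t-distribution with 5 df = 0.093750.
Step 6: alpha = 0.1. reject H0.

rho = 0.6786, p = 0.093750, reject H0 at alpha = 0.1.


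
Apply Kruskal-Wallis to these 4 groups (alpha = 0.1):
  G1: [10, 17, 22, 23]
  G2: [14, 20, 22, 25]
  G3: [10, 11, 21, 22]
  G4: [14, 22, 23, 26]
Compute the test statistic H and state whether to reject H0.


Step 1: Combine all N = 16 observations and assign midranks.
sorted (value, group, rank): (10,G1,1.5), (10,G3,1.5), (11,G3,3), (14,G2,4.5), (14,G4,4.5), (17,G1,6), (20,G2,7), (21,G3,8), (22,G1,10.5), (22,G2,10.5), (22,G3,10.5), (22,G4,10.5), (23,G1,13.5), (23,G4,13.5), (25,G2,15), (26,G4,16)
Step 2: Sum ranks within each group.
R_1 = 31.5 (n_1 = 4)
R_2 = 37 (n_2 = 4)
R_3 = 23 (n_3 = 4)
R_4 = 44.5 (n_4 = 4)
Step 3: H = 12/(N(N+1)) * sum(R_i^2/n_i) - 3(N+1)
     = 12/(16*17) * (31.5^2/4 + 37^2/4 + 23^2/4 + 44.5^2/4) - 3*17
     = 0.044118 * 1217.62 - 51
     = 2.718750.
Step 4: Ties present; correction factor C = 1 - 78/(16^3 - 16) = 0.980882. Corrected H = 2.718750 / 0.980882 = 2.771739.
Step 5: Under H0, H ~ chi^2(3); p-value = 0.428173.
Step 6: alpha = 0.1. fail to reject H0.

H = 2.7717, df = 3, p = 0.428173, fail to reject H0.
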